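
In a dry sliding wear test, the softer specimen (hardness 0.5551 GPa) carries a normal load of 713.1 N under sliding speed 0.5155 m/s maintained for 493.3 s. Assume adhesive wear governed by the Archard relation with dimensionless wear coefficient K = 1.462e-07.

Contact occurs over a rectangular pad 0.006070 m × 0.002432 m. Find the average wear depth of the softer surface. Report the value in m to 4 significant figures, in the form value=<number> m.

value=3.235e-06 m

All arithmetic runs at full precision — intermediates are shown rounded. Rounded once at the end to 4 significant digits.
Distance covered L = v·t = 0.5155 m/s × 493.3 s = 254.3 m.
Hardness H = 0.5551 GPa = 5.551e+08 Pa.
Contact area A = 0.006070 m × 0.002432 m = 1.476e-05 m².
Working in SI base units: W = 713.1 N, H = 5.551e+08 Pa, K = 1.462e-07.
Worn volume V = K·W·L/H = 1.462e-07 · 713.1 · 254.3 / 5.551e+08 = 4.776e-11 m³.
Depth of wear h = V/A = 4.776e-11 / 1.476e-05 = 3.235e-06 m.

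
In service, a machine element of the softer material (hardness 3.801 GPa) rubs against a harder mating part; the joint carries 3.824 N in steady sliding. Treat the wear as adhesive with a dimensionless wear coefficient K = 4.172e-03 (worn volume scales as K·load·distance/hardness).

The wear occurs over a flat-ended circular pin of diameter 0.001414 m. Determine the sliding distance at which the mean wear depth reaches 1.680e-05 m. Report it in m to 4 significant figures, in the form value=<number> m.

Intermediates are displayed rounded, and every step holds exact precision, and a lone final rounding: 4 significant digits.
Hardness H = 3.801 GPa = 3.801e+09 Pa.
Contact area A = π·d²/4 = π·(0.001414 m)²/4 = 1.570e-06 m².
Expressed in SI base units: W = 3.824 N, H = 3.801e+09 Pa, K = 4.172e-03.
Limit volume V_lim = h_lim·A = 1.680e-05 · 1.570e-06 = 2.638e-11 m³.
Inverting, life L = V_lim·H/(K·W) = 2.638e-11 · 3.801e+09 / (4.172e-03 · 3.824) = 6.285 m.

value=6.285 m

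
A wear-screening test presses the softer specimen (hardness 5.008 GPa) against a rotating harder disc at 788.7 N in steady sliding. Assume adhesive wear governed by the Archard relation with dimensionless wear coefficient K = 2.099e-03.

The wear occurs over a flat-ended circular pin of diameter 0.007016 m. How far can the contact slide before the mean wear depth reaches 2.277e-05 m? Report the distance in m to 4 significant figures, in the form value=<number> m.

Each operation carries full float precision. The intermediates are shown rounded; one last rounding: 4 significant digits.
Hardness H = 5.008 GPa = 5.008e+09 Pa.
Contact area A = π·d²/4 = π·(0.007016 m)²/4 = 3.866e-05 m².
In SI base units: W = 788.7 N, H = 5.008e+09 Pa, K = 2.099e-03.
Allowed volume V_lim = h_lim·A = 2.277e-05 · 3.866e-05 = 8.803e-10 m³.
Inverting, life L = V_lim·H/(K·W) = 8.803e-10 · 5.008e+09 / (2.099e-03 · 788.7) = 2.663 m.

value=2.663 m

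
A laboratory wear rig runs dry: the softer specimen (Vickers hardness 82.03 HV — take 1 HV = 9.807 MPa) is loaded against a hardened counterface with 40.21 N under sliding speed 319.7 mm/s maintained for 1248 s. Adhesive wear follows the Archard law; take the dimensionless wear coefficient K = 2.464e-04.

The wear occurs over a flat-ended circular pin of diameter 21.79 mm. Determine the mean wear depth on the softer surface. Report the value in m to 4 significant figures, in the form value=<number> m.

Displayed values are rounded. All working math carries full float precision; one last rounding: 4 significant digits.
Sliding speed v = 319.7 mm/s = 0.3197 m/s. Sliding distance L = v·t = 0.3197 m/s × 1248 s = 399.0 m.
Hardness H = 82.03 HV × 9.807 MPa/HV = 804.5 MPa = 8.045e+08 Pa.
Pin diameter d = 21.79 mm = 0.02179 m. Contact area A = π·d²/4 = π·(0.02179 m)²/4 = 3.729e-04 m².
Collected in SI base units: W = 40.21 N, H = 8.045e+08 Pa, K = 2.464e-04.
By Archard's law, V = K·W·L/H = 2.464e-04 · 40.21 · 399.0 / 8.045e+08 = 4.914e-09 m³.
Wear depth h = V/A = 4.914e-09 / 3.729e-04 = 1.318e-05 m.

value=1.318e-05 m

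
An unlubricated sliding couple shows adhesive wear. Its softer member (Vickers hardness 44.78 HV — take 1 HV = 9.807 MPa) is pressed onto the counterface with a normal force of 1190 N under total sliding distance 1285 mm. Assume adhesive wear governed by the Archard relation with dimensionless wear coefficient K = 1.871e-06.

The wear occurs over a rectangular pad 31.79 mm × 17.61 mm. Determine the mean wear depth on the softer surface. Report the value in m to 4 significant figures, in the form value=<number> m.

value=1.164e-08 m

The intermediates are printed rounded. All arithmetic holds exact precision; one final rounding, at four significant digits.
Path length L = 1285 mm = 1.285 m.
Hardness H = 44.78 HV × 9.807 MPa/HV = 439.2 MPa = 4.392e+08 Pa.
Pad sides 31.79 mm × 17.61 mm = 0.03179 m × 0.01761 m. Contact area A = 0.03179 m × 0.01761 m = 5.598e-04 m².
Working in SI base units: W = 1190 N, H = 4.392e+08 Pa, K = 1.871e-06.
Wear volume V = K·W·L/H = 1.871e-06 · 1190 · 1.285 / 4.392e+08 = 6.515e-12 m³.
Depth h = V/A = 6.515e-12 / 5.598e-04 = 1.164e-08 m.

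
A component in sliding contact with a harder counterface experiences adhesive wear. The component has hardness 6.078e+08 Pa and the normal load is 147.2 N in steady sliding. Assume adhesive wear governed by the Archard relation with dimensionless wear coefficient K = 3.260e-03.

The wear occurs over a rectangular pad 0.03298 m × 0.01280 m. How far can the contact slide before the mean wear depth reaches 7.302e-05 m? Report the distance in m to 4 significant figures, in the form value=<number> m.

value=39.04 m

Each operation runs at full float precision; intermediates are shown rounded; one final rounding: four significant digits.
Convert: Contact area A = 0.03298 m × 0.01280 m = 4.221e-04 m².
Restated in SI base units: W = 147.2 N, H = 6.078e+08 Pa, K = 3.260e-03.
Allowed volume V_lim = h_lim·A = 7.302e-05 · 4.221e-04 = 3.082e-08 m³.
Inverting, life L = V_lim·H/(K·W) = 3.082e-08 · 6.078e+08 / (3.260e-03 · 147.2) = 39.04 m.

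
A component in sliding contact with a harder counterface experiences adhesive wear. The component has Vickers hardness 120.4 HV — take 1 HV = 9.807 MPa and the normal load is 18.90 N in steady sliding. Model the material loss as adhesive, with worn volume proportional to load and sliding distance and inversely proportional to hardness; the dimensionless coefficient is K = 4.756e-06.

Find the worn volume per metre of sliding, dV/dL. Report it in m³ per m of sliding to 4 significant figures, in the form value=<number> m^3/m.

The algebra holds full precision — the intermediates are shown rounded, and a lone final rounding, at 4 significant digits.
Convert: Hardness H = 120.4 HV × 9.807 MPa/HV = 1181 MPa = 1.181e+09 Pa.
In SI base units: W = 18.90 N, H = 1.181e+09 Pa, K = 4.756e-06.
Sliding wear rate dV/dL = K·W/H, so: 4.756e-06 · 18.90 / 1.181e+09 = 7.613e-14 m³/m.

value=7.613e-14 m^3/m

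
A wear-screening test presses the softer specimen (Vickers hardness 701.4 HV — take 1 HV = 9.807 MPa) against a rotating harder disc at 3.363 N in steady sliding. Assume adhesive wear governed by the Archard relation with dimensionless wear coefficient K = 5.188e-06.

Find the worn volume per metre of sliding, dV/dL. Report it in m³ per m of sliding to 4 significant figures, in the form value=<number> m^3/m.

The intermediates are printed rounded. Every step maintains exact precision — one last rounding to four significant figures.
Hardness H = 701.4 HV × 9.807 MPa/HV = 6879 MPa = 6.879e+09 Pa.
Expressed in SI base units: W = 3.363 N, H = 6.879e+09 Pa, K = 5.188e-06.
Sliding wear rate dV/dL = K·W/H (independent of L): 5.188e-06 · 3.363 / 6.879e+09 = 2.536e-15 m³/m.

value=2.536e-15 m^3/m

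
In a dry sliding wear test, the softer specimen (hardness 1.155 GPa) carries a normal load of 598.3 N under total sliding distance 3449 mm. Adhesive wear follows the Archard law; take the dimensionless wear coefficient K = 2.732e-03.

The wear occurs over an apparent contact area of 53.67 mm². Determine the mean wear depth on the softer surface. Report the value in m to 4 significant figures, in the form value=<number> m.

All working math keeps exact precision; intermediates are shown rounded — a single final rounding to four significant digits.
Convert: Path length L = 3449 mm = 3.449 m.
Convert: Hardness H = 1.155 GPa = 1.155e+09 Pa.
Convert: Contact area A = 53.67 mm² = 5.367e-05 m².
As SI base values: W = 598.3 N, H = 1.155e+09 Pa, K = 2.732e-03.
Apply Archard: V = K·W·L/H = 2.732e-03 · 598.3 · 3.449 / 1.155e+09 = 4.881e-09 m³.
Average depth h = V/A = 4.881e-09 / 5.367e-05 = 9.095e-05 m.

value=9.095e-05 m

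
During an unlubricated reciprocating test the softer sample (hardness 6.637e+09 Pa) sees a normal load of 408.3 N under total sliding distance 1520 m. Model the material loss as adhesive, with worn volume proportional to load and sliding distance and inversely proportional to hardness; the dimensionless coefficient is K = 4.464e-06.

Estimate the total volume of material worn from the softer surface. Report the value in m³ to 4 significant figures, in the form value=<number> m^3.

Intermediates appear rounded; the computation maintains exact precision; rounded once at the end: four significant digits.
Working in SI base units: W = 408.3 N, H = 6.637e+09 Pa, K = 4.464e-06.
Wear volume V = K·W·L/H = 4.464e-06 · 408.3 · 1520 / 6.637e+09 = 4.174e-10 m³.

value=4.174e-10 m^3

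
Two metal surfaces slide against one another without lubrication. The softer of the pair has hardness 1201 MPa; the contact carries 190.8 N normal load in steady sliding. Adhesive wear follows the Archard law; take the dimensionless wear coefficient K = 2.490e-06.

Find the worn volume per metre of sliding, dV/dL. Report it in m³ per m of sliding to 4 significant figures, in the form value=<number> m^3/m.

Intermediate values are displayed rounded, and the algebra runs at full precision; one final rounding to four significant figures.
Convert: Hardness H = 1201 MPa = 1.201e+09 Pa.
Working in SI base units: W = 190.8 N, H = 1.201e+09 Pa, K = 2.490e-06.
Volumetric rate dV/dL = K·W/H, per unit distance: 2.490e-06 · 190.8 / 1.201e+09 = 3.956e-13 m³/m.

value=3.956e-13 m^3/m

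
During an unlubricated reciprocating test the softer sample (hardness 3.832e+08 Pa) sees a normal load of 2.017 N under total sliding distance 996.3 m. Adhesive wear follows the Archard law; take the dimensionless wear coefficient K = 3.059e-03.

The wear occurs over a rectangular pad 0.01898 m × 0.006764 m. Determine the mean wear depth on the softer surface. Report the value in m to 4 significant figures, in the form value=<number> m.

Intermediates are printed rounded, and each operation runs at exact precision, and rounded once at the end to 4 significant figures.
Convert: Contact area A = 0.01898 m × 0.006764 m = 1.284e-04 m².
SI base units throughout: W = 2.017 N, H = 3.832e+08 Pa, K = 3.059e-03.
Apply Archard: V = K·W·L/H = 3.059e-03 · 2.017 · 996.3 / 3.832e+08 = 1.604e-08 m³.
Average depth h = V/A = 1.604e-08 / 1.284e-04 = 1.250e-04 m.

value=1.250e-04 m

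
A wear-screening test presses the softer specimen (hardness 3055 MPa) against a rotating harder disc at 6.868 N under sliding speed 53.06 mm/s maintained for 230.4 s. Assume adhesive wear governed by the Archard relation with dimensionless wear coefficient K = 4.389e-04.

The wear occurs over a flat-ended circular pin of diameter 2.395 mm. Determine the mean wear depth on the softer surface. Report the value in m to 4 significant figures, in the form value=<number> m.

value=2.678e-06 m

Each operation maintains full float precision. Intermediate values are displayed rounded, and rounded just once: 4 significant digits.
Sliding speed v = 53.06 mm/s = 0.05306 m/s. Distance covered L = v·t = 0.05306 m/s × 230.4 s = 12.23 m.
Hardness H = 3055 MPa = 3.055e+09 Pa.
Pin diameter d = 2.395 mm = 0.002395 m. Contact area A = π·d²/4 = π·(0.002395 m)²/4 = 4.505e-06 m².
As SI base values: W = 6.868 N, H = 3.055e+09 Pa, K = 4.389e-04.
Worn volume V = K·W·L/H = 4.389e-04 · 6.868 · 12.23 / 3.055e+09 = 1.206e-11 m³.
Wear depth h = V/A = 1.206e-11 / 4.505e-06 = 2.678e-06 m.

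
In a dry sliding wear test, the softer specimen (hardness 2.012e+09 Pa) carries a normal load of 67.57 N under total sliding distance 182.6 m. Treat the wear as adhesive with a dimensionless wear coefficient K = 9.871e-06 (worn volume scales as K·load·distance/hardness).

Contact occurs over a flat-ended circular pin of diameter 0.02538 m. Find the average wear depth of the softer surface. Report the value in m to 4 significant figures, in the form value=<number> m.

value=1.197e-07 m

Intermediate values are displayed rounded, and all arithmetic keeps full precision — one last rounding to 4 significant figures.
Convert: Contact area A = π·d²/4 = π·(0.02538 m)²/4 = 5.059e-04 m².
Collected in SI base units: W = 67.57 N, H = 2.012e+09 Pa, K = 9.871e-06.
Worn volume V = K·W·L/H = 9.871e-06 · 67.57 · 182.6 / 2.012e+09 = 6.053e-11 m³.
Mean depth h = V/A = 6.053e-11 / 5.059e-04 = 1.197e-07 m.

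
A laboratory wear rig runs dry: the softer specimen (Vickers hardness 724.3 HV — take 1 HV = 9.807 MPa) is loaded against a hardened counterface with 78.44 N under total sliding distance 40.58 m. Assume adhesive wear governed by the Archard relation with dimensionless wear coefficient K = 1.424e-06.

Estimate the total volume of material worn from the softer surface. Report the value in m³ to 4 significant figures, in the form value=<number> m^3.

Shown intermediates are rounded. All working math carries exact precision. Rounded just once, at 4 significant digits.
Convert: Hardness H = 724.3 HV × 9.807 MPa/HV = 7103 MPa = 7.103e+09 Pa.
SI base units throughout: W = 78.44 N, H = 7.103e+09 Pa, K = 1.424e-06.
Wear volume V = K·W·L/H = 1.424e-06 · 78.44 · 40.58 / 7.103e+09 = 6.381e-13 m³.

value=6.381e-13 m^3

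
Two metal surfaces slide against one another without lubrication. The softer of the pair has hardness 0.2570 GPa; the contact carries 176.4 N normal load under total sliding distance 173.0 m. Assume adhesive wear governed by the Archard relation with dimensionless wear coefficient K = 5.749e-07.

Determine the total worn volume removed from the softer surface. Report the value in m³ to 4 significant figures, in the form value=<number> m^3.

Intermediates appear rounded. Every step runs at full precision, and one last rounding, at four significant figures.
Convert: Hardness H = 0.2570 GPa = 2.570e+08 Pa.
SI base units throughout: W = 176.4 N, H = 2.570e+08 Pa, K = 5.749e-07.
Archard volume V = K·W·L/H = 5.749e-07 · 176.4 · 173.0 / 2.570e+08 = 6.827e-11 m³.

value=6.827e-11 m^3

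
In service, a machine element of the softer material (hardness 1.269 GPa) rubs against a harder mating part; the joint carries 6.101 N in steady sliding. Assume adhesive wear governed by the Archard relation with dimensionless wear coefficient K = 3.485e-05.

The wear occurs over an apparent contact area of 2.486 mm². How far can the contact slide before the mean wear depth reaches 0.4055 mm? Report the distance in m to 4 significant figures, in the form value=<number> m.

value=6017 m

All working math runs at full precision; intermediate values are displayed rounded; one final rounding, at 4 significant figures.
Hardness H = 1.269 GPa = 1.269e+09 Pa.
Contact area A = 2.486 mm² = 2.486e-06 m².
Depth limit h_lim = 0.4055 mm = 4.055e-04 m.
Expressed in SI base units: W = 6.101 N, H = 1.269e+09 Pa, K = 3.485e-05.
Volume at the limit: V_lim = h_lim·A = 4.055e-04 · 2.486e-06 = 1.008e-09 m³.
Inverting, life L = V_lim·H/(K·W) = 1.008e-09 · 1.269e+09 / (3.485e-05 · 6.101) = 6017 m.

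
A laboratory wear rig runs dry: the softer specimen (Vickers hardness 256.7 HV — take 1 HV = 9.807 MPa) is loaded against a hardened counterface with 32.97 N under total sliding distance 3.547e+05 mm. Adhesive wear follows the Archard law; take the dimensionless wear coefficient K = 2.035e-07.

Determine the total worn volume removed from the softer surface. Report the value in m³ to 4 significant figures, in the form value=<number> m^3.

value=9.453e-13 m^3

All arithmetic maintains exact precision, and the intermediates are shown rounded — a single final rounding to four significant figures.
The distance L = 3.547e+05 mm = 354.7 m.
Hardness H = 256.7 HV × 9.807 MPa/HV = 2517 MPa = 2.517e+09 Pa.
Expressed in SI base units: W = 32.97 N, H = 2.517e+09 Pa, K = 2.035e-07.
By Archard's law, V = K·W·L/H = 2.035e-07 · 32.97 · 354.7 / 2.517e+09 = 9.453e-13 m³.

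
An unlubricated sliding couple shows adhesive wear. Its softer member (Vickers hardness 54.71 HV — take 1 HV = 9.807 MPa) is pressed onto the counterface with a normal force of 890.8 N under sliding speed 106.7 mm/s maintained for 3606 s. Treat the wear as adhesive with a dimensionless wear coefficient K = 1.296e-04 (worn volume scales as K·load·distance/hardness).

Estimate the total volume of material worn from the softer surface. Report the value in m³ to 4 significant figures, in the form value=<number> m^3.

value=8.279e-08 m^3

Shown intermediates are rounded. All working math runs at full precision, and rounded just once: 4 significant figures.
Sliding speed v = 106.7 mm/s = 0.1067 m/s. The distance L = v·t = 0.1067 m/s × 3606 s = 384.8 m.
Hardness H = 54.71 HV × 9.807 MPa/HV = 536.5 MPa = 5.365e+08 Pa.
In SI base units, W = 890.8 N, H = 5.365e+08 Pa, K = 1.296e-04.
The Archard volume V = K·W·L/H = 1.296e-04 · 890.8 · 384.8 / 5.365e+08 = 8.279e-08 m³.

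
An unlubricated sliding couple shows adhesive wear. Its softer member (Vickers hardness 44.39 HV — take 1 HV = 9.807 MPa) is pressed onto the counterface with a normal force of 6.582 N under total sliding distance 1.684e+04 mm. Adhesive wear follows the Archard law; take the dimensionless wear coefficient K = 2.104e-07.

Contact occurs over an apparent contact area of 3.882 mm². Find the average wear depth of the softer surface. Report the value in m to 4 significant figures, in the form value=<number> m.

value=1.380e-08 m

The algebra maintains exact precision. Intermediates are printed rounded, and one final rounding: 4 significant digits.
Convert: Distance covered L = 1.684e+04 mm = 16.84 m.
Convert: Hardness H = 44.39 HV × 9.807 MPa/HV = 435.3 MPa = 4.353e+08 Pa.
Convert: Contact area A = 3.882 mm² = 3.882e-06 m².
Expressed in SI base units: W = 6.582 N, H = 4.353e+08 Pa, K = 2.104e-07.
Volume removed: V = K·W·L/H = 2.104e-07 · 6.582 · 16.84 / 4.353e+08 = 5.357e-14 m³.
Mean wear depth h = V/A = 5.357e-14 / 3.882e-06 = 1.380e-08 m.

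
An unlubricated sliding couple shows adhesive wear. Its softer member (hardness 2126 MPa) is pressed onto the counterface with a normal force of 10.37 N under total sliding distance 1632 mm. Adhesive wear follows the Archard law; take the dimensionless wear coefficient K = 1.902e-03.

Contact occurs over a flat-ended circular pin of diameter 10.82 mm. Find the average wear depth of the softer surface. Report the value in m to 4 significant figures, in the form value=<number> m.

Every step runs at full precision — intermediates are printed rounded; a lone final rounding, at four significant figures.
Convert: The distance L = 1632 mm = 1.632 m.
Convert: Hardness H = 2126 MPa = 2.126e+09 Pa.
Convert: Pin diameter d = 10.82 mm = 0.01082 m. Contact area A = π·d²/4 = π·(0.01082 m)²/4 = 9.195e-05 m².
Restated in SI base units: W = 10.37 N, H = 2.126e+09 Pa, K = 1.902e-03.
By Archard's law, V = K·W·L/H = 1.902e-03 · 10.37 · 1.632 / 2.126e+09 = 1.514e-11 m³.
Depth h = V/A = 1.514e-11 / 9.195e-05 = 1.647e-07 m.

value=1.647e-07 m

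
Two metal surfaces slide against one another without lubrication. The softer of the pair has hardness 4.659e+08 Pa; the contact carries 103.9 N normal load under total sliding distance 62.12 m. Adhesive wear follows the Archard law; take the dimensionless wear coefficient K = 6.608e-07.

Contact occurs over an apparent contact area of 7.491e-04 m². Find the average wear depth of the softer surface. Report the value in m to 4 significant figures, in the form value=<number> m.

value=1.222e-08 m

The computation maintains exact precision. Intermediates are printed rounded. Rounded just once: 4 significant figures.
Working in SI base units: W = 103.9 N, H = 4.659e+08 Pa, K = 6.608e-07.
By Archard's law, V = K·W·L/H = 6.608e-07 · 103.9 · 62.12 / 4.659e+08 = 9.154e-12 m³.
Average depth h = V/A = 9.154e-12 / 7.491e-04 = 1.222e-08 m.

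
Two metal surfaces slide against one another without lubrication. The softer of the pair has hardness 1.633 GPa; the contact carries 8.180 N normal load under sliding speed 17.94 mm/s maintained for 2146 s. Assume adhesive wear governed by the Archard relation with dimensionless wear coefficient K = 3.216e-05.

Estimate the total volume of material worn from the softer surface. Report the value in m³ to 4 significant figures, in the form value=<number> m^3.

value=6.202e-12 m^3

Every step maintains full float precision; intermediate values are shown rounded — rounded once at the end, at four significant digits.
Convert: Sliding speed v = 17.94 mm/s = 0.01794 m/s. The distance L = v·t = 0.01794 m/s × 2146 s = 38.50 m.
Convert: Hardness H = 1.633 GPa = 1.633e+09 Pa.
In SI base units, W = 8.180 N, H = 1.633e+09 Pa, K = 3.216e-05.
The Archard volume V = K·W·L/H = 3.216e-05 · 8.180 · 38.50 / 1.633e+09 = 6.202e-12 m³.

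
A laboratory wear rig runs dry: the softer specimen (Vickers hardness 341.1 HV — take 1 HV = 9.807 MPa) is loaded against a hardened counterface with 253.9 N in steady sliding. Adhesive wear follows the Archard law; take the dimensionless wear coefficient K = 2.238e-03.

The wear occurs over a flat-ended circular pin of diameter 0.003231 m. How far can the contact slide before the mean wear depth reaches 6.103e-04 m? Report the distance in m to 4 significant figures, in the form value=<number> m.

value=29.46 m

The algebra maintains full float precision; the intermediates appear rounded; rounded once at the end to 4 significant figures.
Hardness H = 341.1 HV × 9.807 MPa/HV = 3345 MPa = 3.345e+09 Pa.
Contact area A = π·d²/4 = π·(0.003231 m)²/4 = 8.199e-06 m².
In SI base units, W = 253.9 N, H = 3.345e+09 Pa, K = 2.238e-03.
At the depth limit, V_lim = h_lim·A = 6.103e-04 · 8.199e-06 = 5.004e-09 m³.
Life L = V_lim·H/(K·W) = 5.004e-09 · 3.345e+09 / (2.238e-03 · 253.9) = 29.46 m.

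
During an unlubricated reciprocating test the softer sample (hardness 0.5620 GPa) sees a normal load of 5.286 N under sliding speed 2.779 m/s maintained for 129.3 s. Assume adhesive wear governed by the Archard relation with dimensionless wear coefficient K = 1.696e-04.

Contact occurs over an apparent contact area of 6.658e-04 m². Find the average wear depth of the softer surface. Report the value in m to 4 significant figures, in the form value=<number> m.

The algebra holds exact precision. Intermediates are printed rounded. Rounded once at the end: 4 significant digits.
Convert: Total distance L = v·t = 2.779 m/s × 129.3 s = 359.3 m.
Convert: Hardness H = 0.5620 GPa = 5.620e+08 Pa.
SI base units throughout: W = 5.286 N, H = 5.620e+08 Pa, K = 1.696e-04.
The Archard volume V = K·W·L/H = 1.696e-04 · 5.286 · 359.3 / 5.620e+08 = 5.732e-10 m³.
Wear depth h = V/A = 5.732e-10 / 6.658e-04 = 8.609e-07 m.

value=8.609e-07 m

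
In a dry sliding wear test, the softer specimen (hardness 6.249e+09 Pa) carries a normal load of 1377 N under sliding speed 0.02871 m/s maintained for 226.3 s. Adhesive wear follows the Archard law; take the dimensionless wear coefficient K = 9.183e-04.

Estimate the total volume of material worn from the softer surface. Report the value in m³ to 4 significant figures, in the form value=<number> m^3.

Displayed values are rounded, and the algebra holds exact precision; one last rounding, at 4 significant digits.
Convert: The distance L = v·t = 0.02871 m/s × 226.3 s = 6.497 m.
Collected in SI base units: W = 1377 N, H = 6.249e+09 Pa, K = 9.183e-04.
Apply Archard: V = K·W·L/H = 9.183e-04 · 1377 · 6.497 / 6.249e+09 = 1.315e-09 m³.

value=1.315e-09 m^3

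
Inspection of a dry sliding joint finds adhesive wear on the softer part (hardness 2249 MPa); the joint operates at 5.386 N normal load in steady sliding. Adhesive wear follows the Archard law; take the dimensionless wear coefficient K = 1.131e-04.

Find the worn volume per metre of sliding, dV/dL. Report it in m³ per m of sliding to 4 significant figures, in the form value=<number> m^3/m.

value=2.709e-13 m^3/m

Intermediate values are shown rounded. Each operation keeps full float precision; one final rounding: 4 significant figures.
Convert: Hardness H = 2249 MPa = 2.249e+09 Pa.
Expressed in SI base units: W = 5.386 N, H = 2.249e+09 Pa, K = 1.131e-04.
Sliding wear rate dV/dL = K·W/H — distance-free: 1.131e-04 · 5.386 / 2.249e+09 = 2.709e-13 m³/m.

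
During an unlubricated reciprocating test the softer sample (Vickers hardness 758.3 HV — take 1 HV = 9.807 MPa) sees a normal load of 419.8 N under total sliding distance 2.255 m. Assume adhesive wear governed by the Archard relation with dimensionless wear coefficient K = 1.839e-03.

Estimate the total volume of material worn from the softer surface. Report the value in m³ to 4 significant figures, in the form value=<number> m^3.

Every step holds full precision; shown intermediates are rounded, and rounded once at the end to 4 significant digits.
Hardness H = 758.3 HV × 9.807 MPa/HV = 7437 MPa = 7.437e+09 Pa.
Collected in SI base units: W = 419.8 N, H = 7.437e+09 Pa, K = 1.839e-03.
Archard relation: V = K·W·L/H = 1.839e-03 · 419.8 · 2.255 / 7.437e+09 = 2.341e-10 m³.

value=2.341e-10 m^3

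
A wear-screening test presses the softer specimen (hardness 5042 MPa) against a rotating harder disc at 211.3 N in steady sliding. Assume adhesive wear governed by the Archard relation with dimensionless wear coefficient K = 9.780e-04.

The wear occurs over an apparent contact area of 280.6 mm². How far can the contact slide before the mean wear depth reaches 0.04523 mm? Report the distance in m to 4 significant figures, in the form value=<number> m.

The intermediates are displayed rounded; each operation runs at full precision, and a lone final rounding, at four significant figures.
Hardness H = 5042 MPa = 5.042e+09 Pa.
Contact area A = 280.6 mm² = 2.806e-04 m².
Depth limit h_lim = 0.04523 mm = 4.523e-05 m.
In SI base units, W = 211.3 N, H = 5.042e+09 Pa, K = 9.780e-04.
Allowed volume V_lim = h_lim·A = 4.523e-05 · 2.806e-04 = 1.269e-08 m³.
So the life L = V_lim·H/(K·W) = 1.269e-08 · 5.042e+09 / (9.780e-04 · 211.3) = 309.7 m.

value=309.7 m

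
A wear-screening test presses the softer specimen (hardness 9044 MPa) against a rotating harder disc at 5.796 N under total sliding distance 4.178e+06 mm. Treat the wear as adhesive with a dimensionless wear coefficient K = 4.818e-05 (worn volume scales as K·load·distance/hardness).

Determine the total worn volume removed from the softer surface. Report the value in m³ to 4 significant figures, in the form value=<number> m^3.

Intermediate values are displayed rounded; each operation holds full float precision, and one last rounding: 4 significant figures.
Convert: The distance L = 4.178e+06 mm = 4178 m.
Convert: Hardness H = 9044 MPa = 9.044e+09 Pa.
As SI base values: W = 5.796 N, H = 9.044e+09 Pa, K = 4.818e-05.
Worn volume V = K·W·L/H = 4.818e-05 · 5.796 · 4178 / 9.044e+09 = 1.290e-10 m³.

value=1.290e-10 m^3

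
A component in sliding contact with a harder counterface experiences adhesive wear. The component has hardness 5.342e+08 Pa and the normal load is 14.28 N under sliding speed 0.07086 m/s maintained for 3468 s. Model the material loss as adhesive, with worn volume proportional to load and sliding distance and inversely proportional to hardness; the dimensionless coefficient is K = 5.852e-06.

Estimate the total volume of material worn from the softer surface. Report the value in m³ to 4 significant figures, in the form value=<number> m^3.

value=3.844e-11 m^3

Displayed values are rounded — all working math holds full float precision, and rounded once at the end, at 4 significant figures.
Convert: Total distance L = v·t = 0.07086 m/s × 3468 s = 245.7 m.
Collected in SI base units: W = 14.28 N, H = 5.342e+08 Pa, K = 5.852e-06.
By Archard's law, V = K·W·L/H = 5.852e-06 · 14.28 · 245.7 / 5.342e+08 = 3.844e-11 m³.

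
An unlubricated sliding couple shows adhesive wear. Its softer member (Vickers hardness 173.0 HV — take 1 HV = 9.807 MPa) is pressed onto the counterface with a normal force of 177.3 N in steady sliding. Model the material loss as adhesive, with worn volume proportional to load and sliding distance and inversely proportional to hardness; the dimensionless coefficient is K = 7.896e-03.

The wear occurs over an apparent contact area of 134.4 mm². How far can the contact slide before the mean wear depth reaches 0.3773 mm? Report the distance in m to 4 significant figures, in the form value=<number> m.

All arithmetic holds exact precision, and the intermediates are displayed rounded — one last rounding, at 4 significant figures.
Convert: Hardness H = 173.0 HV × 9.807 MPa/HV = 1697 MPa = 1.697e+09 Pa.
Convert: Contact area A = 134.4 mm² = 1.344e-04 m².
Convert: Depth limit h_lim = 0.3773 mm = 3.773e-04 m.
In SI base units: W = 177.3 N, H = 1.697e+09 Pa, K = 7.896e-03.
At the depth limit, V_lim = h_lim·A = 3.773e-04 · 1.344e-04 = 5.071e-08 m³.
Sliding life L = V_lim·H/(K·W) = 5.071e-08 · 1.697e+09 / (7.896e-03 · 177.3) = 61.45 m.

value=61.45 m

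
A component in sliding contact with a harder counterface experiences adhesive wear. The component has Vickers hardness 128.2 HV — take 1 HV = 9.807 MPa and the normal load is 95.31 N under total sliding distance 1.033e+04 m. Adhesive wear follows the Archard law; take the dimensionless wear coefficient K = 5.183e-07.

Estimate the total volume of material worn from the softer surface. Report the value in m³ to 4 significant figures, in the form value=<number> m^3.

value=4.059e-10 m^3

Intermediates appear rounded, and all working math maintains full float precision. Rounded just once: four significant figures.
Hardness H = 128.2 HV × 9.807 MPa/HV = 1257 MPa = 1.257e+09 Pa.
Expressed in SI base units: W = 95.31 N, H = 1.257e+09 Pa, K = 5.183e-07.
Apply Archard: V = K·W·L/H = 5.183e-07 · 95.31 · 1.033e+04 / 1.257e+09 = 4.059e-10 m³.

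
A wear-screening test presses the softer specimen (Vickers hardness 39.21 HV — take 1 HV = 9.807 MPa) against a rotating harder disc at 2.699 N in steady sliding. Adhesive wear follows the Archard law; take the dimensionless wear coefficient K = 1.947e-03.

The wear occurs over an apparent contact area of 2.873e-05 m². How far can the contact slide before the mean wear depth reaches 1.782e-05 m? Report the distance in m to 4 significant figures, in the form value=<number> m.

value=37.46 m

The algebra maintains full precision, and the intermediates appear rounded. Rounded just once, at 4 significant figures.
Convert: Hardness H = 39.21 HV × 9.807 MPa/HV = 384.5 MPa = 3.845e+08 Pa.
Working in SI base units: W = 2.699 N, H = 3.845e+08 Pa, K = 1.947e-03.
Allowed volume V_lim = h_lim·A = 1.782e-05 · 2.873e-05 = 5.120e-10 m³.
Sliding life L = V_lim·H/(K·W) = 5.120e-10 · 3.845e+08 / (1.947e-03 · 2.699) = 37.46 m.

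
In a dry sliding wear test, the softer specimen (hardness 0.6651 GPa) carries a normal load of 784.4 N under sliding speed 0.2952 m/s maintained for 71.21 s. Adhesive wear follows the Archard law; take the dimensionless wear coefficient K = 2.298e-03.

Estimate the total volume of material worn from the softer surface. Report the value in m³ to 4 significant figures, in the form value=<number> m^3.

value=5.697e-08 m^3

Intermediates are shown rounded; all arithmetic carries full float precision. Rounded once at the end to 4 significant digits.
Sliding distance L = v·t = 0.2952 m/s × 71.21 s = 21.02 m.
Hardness H = 0.6651 GPa = 6.651e+08 Pa.
Expressed in SI base units: W = 784.4 N, H = 6.651e+08 Pa, K = 2.298e-03.
By Archard's law, V = K·W·L/H = 2.298e-03 · 784.4 · 21.02 / 6.651e+08 = 5.697e-08 m³.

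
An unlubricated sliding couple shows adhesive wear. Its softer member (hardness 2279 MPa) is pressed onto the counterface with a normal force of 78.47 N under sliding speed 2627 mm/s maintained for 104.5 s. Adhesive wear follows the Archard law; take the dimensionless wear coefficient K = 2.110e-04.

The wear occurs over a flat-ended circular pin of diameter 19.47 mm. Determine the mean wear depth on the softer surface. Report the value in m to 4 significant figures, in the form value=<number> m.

The computation maintains full float precision; shown intermediates are rounded — rounded just once: four significant digits.
Sliding speed v = 2627 mm/s = 2.627 m/s. Total distance L = v·t = 2.627 m/s × 104.5 s = 274.5 m.
Hardness H = 2279 MPa = 2.279e+09 Pa.
Pin diameter d = 19.47 mm = 0.01947 m. Contact area A = π·d²/4 = π·(0.01947 m)²/4 = 2.977e-04 m².
Expressed in SI base units: W = 78.47 N, H = 2.279e+09 Pa, K = 2.110e-04.
Worn volume V = K·W·L/H = 2.110e-04 · 78.47 · 274.5 / 2.279e+09 = 1.994e-09 m³.
Average depth h = V/A = 1.994e-09 / 2.977e-04 = 6.699e-06 m.

value=6.699e-06 m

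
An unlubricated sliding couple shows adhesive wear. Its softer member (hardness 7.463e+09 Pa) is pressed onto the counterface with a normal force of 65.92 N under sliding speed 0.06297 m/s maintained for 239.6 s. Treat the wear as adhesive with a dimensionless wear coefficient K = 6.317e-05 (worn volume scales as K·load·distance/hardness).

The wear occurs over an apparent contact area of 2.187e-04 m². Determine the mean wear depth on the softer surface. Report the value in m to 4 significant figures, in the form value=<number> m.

Intermediates are shown rounded — the computation keeps full float precision. Rounded just once: four significant figures.
Convert: Path length L = v·t = 0.06297 m/s × 239.6 s = 15.09 m.
Working in SI base units: W = 65.92 N, H = 7.463e+09 Pa, K = 6.317e-05.
Archard volume V = K·W·L/H = 6.317e-05 · 65.92 · 15.09 / 7.463e+09 = 8.419e-12 m³.
Depth of wear h = V/A = 8.419e-12 / 2.187e-04 = 3.849e-08 m.

value=3.849e-08 m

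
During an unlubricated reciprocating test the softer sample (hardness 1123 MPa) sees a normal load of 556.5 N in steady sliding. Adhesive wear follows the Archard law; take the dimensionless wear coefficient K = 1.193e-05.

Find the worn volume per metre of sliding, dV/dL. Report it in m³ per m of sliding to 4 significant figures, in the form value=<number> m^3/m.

value=5.912e-12 m^3/m

The computation keeps full precision, and the intermediates appear rounded; a lone final rounding, at 4 significant figures.
Convert: Hardness H = 1123 MPa = 1.123e+09 Pa.
Restated in SI base units: W = 556.5 N, H = 1.123e+09 Pa, K = 1.193e-05.
Rate of wear dV/dL = K·W/H, so: 1.193e-05 · 556.5 / 1.123e+09 = 5.912e-12 m³/m.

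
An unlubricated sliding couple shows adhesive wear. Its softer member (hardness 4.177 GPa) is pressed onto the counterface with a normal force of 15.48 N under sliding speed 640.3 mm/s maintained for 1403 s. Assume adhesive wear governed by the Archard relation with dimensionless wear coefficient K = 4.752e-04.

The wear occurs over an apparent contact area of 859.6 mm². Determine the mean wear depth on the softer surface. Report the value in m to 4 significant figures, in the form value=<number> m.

The intermediates are displayed rounded. All working math runs at full precision, and rounded just once: four significant figures.
Sliding speed v = 640.3 mm/s = 0.6403 m/s. Distance L = v·t = 0.6403 m/s × 1403 s = 898.3 m.
Hardness H = 4.177 GPa = 4.177e+09 Pa.
Contact area A = 859.6 mm² = 8.596e-04 m².
Expressed in SI base units: W = 15.48 N, H = 4.177e+09 Pa, K = 4.752e-04.
Archard relation: V = K·W·L/H = 4.752e-04 · 15.48 · 898.3 / 4.177e+09 = 1.582e-09 m³.
Depth h = V/A = 1.582e-09 / 8.596e-04 = 1.840e-06 m.

value=1.840e-06 m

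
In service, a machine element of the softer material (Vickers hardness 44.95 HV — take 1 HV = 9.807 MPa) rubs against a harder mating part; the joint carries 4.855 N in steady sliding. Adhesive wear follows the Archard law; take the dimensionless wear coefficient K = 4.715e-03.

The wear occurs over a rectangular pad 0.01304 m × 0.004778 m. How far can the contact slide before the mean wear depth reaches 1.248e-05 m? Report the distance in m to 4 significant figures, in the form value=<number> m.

The intermediates appear rounded; every step carries exact precision. Rounded just once to four significant digits.
Hardness H = 44.95 HV × 9.807 MPa/HV = 440.8 MPa = 4.408e+08 Pa.
Contact area A = 0.01304 m × 0.004778 m = 6.231e-05 m².
Expressed in SI base units: W = 4.855 N, H = 4.408e+08 Pa, K = 4.715e-03.
Allowed volume V_lim = h_lim·A = 1.248e-05 · 6.231e-05 = 7.776e-10 m³.
Sliding life L = V_lim·H/(K·W) = 7.776e-10 · 4.408e+08 / (4.715e-03 · 4.855) = 14.97 m.

value=14.97 m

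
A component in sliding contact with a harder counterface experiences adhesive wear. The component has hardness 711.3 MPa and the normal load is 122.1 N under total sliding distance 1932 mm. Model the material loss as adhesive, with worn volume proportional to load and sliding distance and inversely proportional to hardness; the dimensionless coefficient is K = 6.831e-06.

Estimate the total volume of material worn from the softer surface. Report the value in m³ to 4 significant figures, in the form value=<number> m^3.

value=2.265e-12 m^3

Quoted intermediates are rounded. All arithmetic carries full precision — rounded once at the end: four significant digits.
Convert: Total distance L = 1932 mm = 1.932 m.
Convert: Hardness H = 711.3 MPa = 7.113e+08 Pa.
Collected in SI base units: W = 122.1 N, H = 7.113e+08 Pa, K = 6.831e-06.
Apply Archard: V = K·W·L/H = 6.831e-06 · 122.1 · 1.932 / 7.113e+08 = 2.265e-12 m³.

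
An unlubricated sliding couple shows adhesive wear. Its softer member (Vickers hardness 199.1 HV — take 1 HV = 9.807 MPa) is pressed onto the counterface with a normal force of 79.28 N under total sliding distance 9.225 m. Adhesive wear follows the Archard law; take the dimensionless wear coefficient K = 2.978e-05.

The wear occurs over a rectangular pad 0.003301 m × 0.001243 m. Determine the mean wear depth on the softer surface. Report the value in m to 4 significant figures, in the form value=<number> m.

Each operation holds full precision — intermediates are displayed rounded. Rounded just once, at four significant digits.
Convert: Hardness H = 199.1 HV × 9.807 MPa/HV = 1953 MPa = 1.953e+09 Pa.
Convert: Contact area A = 0.003301 m × 0.001243 m = 4.103e-06 m².
Restated in SI base units: W = 79.28 N, H = 1.953e+09 Pa, K = 2.978e-05.
Apply Archard: V = K·W·L/H = 2.978e-05 · 79.28 · 9.225 / 1.953e+09 = 1.115e-11 m³.
Mean depth h = V/A = 1.115e-11 / 4.103e-06 = 2.719e-06 m.

value=2.719e-06 m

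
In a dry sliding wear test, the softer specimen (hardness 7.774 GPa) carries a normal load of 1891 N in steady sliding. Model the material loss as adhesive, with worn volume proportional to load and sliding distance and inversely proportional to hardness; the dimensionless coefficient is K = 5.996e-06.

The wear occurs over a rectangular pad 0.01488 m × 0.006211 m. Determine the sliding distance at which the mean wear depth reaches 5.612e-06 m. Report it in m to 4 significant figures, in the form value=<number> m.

value=355.6 m

The intermediates are printed rounded, and the computation runs at exact precision — a lone final rounding, at 4 significant digits.
Hardness H = 7.774 GPa = 7.774e+09 Pa.
Contact area A = 0.01488 m × 0.006211 m = 9.242e-05 m².
Expressed in SI base units: W = 1891 N, H = 7.774e+09 Pa, K = 5.996e-06.
Allowed volume V_lim = h_lim·A = 5.612e-06 · 9.242e-05 = 5.187e-10 m³.
Life L = V_lim·H/(K·W) = 5.187e-10 · 7.774e+09 / (5.996e-06 · 1891) = 355.6 m.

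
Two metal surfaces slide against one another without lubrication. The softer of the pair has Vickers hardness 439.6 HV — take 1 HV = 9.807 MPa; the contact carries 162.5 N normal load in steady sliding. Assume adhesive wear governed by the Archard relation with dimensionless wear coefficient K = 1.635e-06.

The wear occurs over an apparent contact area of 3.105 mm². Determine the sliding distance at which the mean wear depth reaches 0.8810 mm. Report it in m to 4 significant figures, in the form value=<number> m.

The computation runs at full float precision, and quoted intermediates are rounded, and rounded just once to four significant figures.
Convert: Hardness H = 439.6 HV × 9.807 MPa/HV = 4311 MPa = 4.311e+09 Pa.
Convert: Contact area A = 3.105 mm² = 3.105e-06 m².
Convert: Depth limit h_lim = 0.8810 mm = 8.810e-04 m.
Working in SI base units: W = 162.5 N, H = 4.311e+09 Pa, K = 1.635e-06.
Wearable volume V_lim = h_lim·A = 8.810e-04 · 3.105e-06 = 2.736e-09 m³.
So the life L = V_lim·H/(K·W) = 2.736e-09 · 4.311e+09 / (1.635e-06 · 162.5) = 4.439e+04 m.

value=4.439e+04 m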